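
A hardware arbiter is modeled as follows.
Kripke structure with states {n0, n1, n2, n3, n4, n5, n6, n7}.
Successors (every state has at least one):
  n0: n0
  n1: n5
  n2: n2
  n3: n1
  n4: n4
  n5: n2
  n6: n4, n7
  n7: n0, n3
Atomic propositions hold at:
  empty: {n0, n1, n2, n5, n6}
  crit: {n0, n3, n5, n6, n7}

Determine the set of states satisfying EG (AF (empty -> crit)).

{n0, n4, n6, n7}

Sat(empty -> crit) = {n0, n3, n4, n5, n6, n7}
AF (empty -> crit): least fixpoint, start Z0 = {n0, n3, n4, n5, n6, n7}, add states with every successor in Z. Z1 = {n0, n1, n3, n4, n5, n6, n7}; fixed.
Sat(AF (empty -> crit)) = {n0, n1, n3, n4, n5, n6, n7}
EG (AF (empty -> crit)): greatest fixpoint, start Z0 = {n0, n1, n3, n4, n5, n6, n7}, keep only states in Sat with some successor in Z. Z1 = {n0, n1, n3, n4, n6, n7}; Z2 = {n0, n3, n4, n6, n7}; Z3 = {n0, n4, n6, n7}; fixed.
Sat(EG (AF (empty -> crit))) = {n0, n4, n6, n7}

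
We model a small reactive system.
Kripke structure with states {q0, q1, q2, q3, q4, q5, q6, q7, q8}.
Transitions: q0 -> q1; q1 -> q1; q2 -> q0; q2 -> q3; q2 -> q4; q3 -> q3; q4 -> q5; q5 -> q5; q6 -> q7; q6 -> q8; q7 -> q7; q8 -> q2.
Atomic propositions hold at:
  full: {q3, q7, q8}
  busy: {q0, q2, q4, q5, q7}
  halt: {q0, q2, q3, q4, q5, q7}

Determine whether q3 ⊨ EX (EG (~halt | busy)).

No

Sat(~halt) = {q1, q6, q8}
Sat(~halt | busy) = {q0, q1, q2, q4, q5, q6, q7, q8}
EG (~halt | busy): greatest fixpoint, start Z0 = {q0, q1, q2, q4, q5, q6, q7, q8}, keep only states in Sat with some successor in Z. Already a fixed point.
Sat(EG (~halt | busy)) = {q0, q1, q2, q4, q5, q6, q7, q8}
Sat(EX (EG (~halt | busy))) = {s : some successor in {q0, q1, q2, q4, q5, q6, q7, q8}} = {q0, q1, q2, q4, q5, q6, q7, q8}
q3 ∉ Sat(EX (EG (~halt | busy))) = {q0, q1, q2, q4, q5, q6, q7, q8}, so the formula does not hold at q3.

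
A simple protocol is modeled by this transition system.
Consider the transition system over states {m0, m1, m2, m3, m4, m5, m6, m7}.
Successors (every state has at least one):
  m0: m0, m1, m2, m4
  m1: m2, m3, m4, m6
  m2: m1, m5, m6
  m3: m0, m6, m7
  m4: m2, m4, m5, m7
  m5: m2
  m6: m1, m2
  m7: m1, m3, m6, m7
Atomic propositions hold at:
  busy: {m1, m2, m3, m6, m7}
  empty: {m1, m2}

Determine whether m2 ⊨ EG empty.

EG empty: greatest fixpoint, start Z0 = {m1, m2}, keep only states in Sat with some successor in Z. Already a fixed point.
Sat(EG empty) = {m1, m2}
m2 ∈ Sat(EG empty) = {m1, m2}, so the formula holds at m2.

Yes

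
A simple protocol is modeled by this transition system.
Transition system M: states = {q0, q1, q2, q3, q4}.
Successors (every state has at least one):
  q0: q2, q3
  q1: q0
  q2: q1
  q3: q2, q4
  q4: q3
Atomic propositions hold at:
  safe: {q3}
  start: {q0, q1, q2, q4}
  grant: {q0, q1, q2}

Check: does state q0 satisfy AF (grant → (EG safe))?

No

EG safe: greatest fixpoint, start Z0 = {q3}, keep only states in Sat with some successor in Z. Z1 = ∅; fixed.
Sat(EG safe) = ∅
Sat(grant → (EG safe)) = {q3, q4}
AF (grant → (EG safe)): least fixpoint, start Z0 = {q3, q4}, add states with every successor in Z. Already a fixed point.
Sat(AF (grant → (EG safe))) = {q3, q4}
q0 ∉ Sat(AF (grant → (EG safe))) = {q3, q4}, so the formula does not hold at q0.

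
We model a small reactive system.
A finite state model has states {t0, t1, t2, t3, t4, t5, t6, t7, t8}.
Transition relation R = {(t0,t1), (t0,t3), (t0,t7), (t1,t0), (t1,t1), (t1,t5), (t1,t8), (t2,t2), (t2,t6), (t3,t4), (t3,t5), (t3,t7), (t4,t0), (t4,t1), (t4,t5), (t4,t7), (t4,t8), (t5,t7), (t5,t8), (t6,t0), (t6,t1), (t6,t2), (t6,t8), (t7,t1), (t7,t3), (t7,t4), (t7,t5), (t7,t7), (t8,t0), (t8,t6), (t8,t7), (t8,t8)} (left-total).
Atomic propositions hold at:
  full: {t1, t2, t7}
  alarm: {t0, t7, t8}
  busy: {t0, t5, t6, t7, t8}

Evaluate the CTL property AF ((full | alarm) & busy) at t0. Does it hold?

Yes

Sat(full | alarm) = {t0, t1, t2, t7, t8}
Sat((full | alarm) & busy) = {t0, t7, t8}
AF ((full | alarm) & busy): least fixpoint, start Z0 = {t0, t7, t8}, add states with every successor in Z. Z1 = {t0, t5, t7, t8}; fixed.
Sat(AF ((full | alarm) & busy)) = {t0, t5, t7, t8}
t0 ∈ Sat(AF ((full | alarm) & busy)) = {t0, t5, t7, t8}, so the formula holds at t0.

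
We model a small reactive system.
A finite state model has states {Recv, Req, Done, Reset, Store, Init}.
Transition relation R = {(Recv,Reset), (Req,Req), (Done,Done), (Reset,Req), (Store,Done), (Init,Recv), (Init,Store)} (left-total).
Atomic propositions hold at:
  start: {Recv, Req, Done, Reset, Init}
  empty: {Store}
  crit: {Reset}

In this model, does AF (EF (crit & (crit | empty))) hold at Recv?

Yes

Sat(crit | empty) = {Reset, Store}
Sat(crit & (crit | empty)) = {Reset}
EF (crit & (crit | empty)): least fixpoint, start Z0 = {Reset}, add states with some successor in Z. Z1 = {Recv, Reset}; Z2 = {Recv, Reset, Init}; fixed.
Sat(EF (crit & (crit | empty))) = {Recv, Reset, Init}
AF (EF (crit & (crit | empty))): least fixpoint, start Z0 = {Recv, Reset, Init}, add states with every successor in Z. Already a fixed point.
Sat(AF (EF (crit & (crit | empty)))) = {Recv, Reset, Init}
Recv ∈ Sat(AF (EF (crit & (crit | empty)))) = {Recv, Reset, Init}, so the formula holds at Recv.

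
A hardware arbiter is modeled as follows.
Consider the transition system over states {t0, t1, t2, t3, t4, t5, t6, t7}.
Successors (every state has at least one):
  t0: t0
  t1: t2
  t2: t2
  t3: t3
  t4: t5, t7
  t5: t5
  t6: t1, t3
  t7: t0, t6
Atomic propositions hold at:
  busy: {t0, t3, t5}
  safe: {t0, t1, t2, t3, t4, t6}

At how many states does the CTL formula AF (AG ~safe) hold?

Sat(~safe) = {t5, t7}
AG ~safe: greatest fixpoint, start Z0 = {t5, t7}, keep only states in Sat with every successor in Z. Z1 = {t5}; fixed.
Sat(AG ~safe) = {t5}
AF (AG ~safe): least fixpoint, start Z0 = {t5}, add states with every successor in Z. Already a fixed point.
Sat(AF (AG ~safe)) = {t5}
|Sat(AF (AG ~safe))| = |{t5}| = 1.

1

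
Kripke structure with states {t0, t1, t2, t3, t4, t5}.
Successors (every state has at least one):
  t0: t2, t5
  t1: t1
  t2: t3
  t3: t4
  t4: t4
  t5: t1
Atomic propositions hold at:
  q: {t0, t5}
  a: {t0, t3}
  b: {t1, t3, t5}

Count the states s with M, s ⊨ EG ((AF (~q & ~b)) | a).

4

Sat(~q) = {t1, t2, t3, t4}
Sat(~b) = {t0, t2, t4}
Sat(~q & ~b) = {t2, t4}
AF (~q & ~b): least fixpoint, start Z0 = {t2, t4}, add states with every successor in Z. Z1 = {t2, t3, t4}; fixed.
Sat(AF (~q & ~b)) = {t2, t3, t4}
Sat((AF (~q & ~b)) | a) = {t0, t2, t3, t4}
EG ((AF (~q & ~b)) | a): greatest fixpoint, start Z0 = {t0, t2, t3, t4}, keep only states in Sat with some successor in Z. Already a fixed point.
Sat(EG ((AF (~q & ~b)) | a)) = {t0, t2, t3, t4}
|Sat(EG ((AF (~q & ~b)) | a))| = |{t0, t2, t3, t4}| = 4.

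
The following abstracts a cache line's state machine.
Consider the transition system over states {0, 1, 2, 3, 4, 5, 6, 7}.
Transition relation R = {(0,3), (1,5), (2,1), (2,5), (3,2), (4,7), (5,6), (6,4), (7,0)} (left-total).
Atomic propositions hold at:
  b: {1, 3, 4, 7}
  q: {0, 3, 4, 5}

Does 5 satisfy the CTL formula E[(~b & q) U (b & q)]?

No

Sat(~b) = {0, 2, 5, 6}
Sat(~b & q) = {0, 5}
Sat(b & q) = {3, 4}
E[(~b & q) U (b & q)]: least fixpoint, start Z0 = Sat((b & q)) = {3, 4}, add states in Sat(~b & q) with some successor in Z. Z1 = {0, 3, 4}; fixed.
Sat(E[(~b & q) U (b & q)]) = {0, 3, 4}
5 ∉ Sat(E[(~b & q) U (b & q)]) = {0, 3, 4}, so the formula does not hold at 5.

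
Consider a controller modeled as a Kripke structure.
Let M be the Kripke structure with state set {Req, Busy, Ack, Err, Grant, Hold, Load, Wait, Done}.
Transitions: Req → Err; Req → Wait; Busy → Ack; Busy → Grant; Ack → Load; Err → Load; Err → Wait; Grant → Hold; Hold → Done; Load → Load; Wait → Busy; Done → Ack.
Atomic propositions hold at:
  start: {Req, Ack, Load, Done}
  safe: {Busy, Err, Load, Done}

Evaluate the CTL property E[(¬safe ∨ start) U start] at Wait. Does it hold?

Sat(¬safe) = {Req, Ack, Grant, Hold, Wait}
Sat(¬safe ∨ start) = {Req, Ack, Grant, Hold, Load, Wait, Done}
E[(¬safe ∨ start) U start]: least fixpoint, start Z0 = Sat(start) = {Req, Ack, Load, Done}, add states in Sat(¬safe ∨ start) with some successor in Z. Z1 = {Req, Ack, Hold, Load, Done}; Z2 = {Req, Ack, Grant, Hold, Load, Done}; fixed.
Sat(E[(¬safe ∨ start) U start]) = {Req, Ack, Grant, Hold, Load, Done}
Wait ∉ Sat(E[(¬safe ∨ start) U start]) = {Req, Ack, Grant, Hold, Load, Done}, so the formula does not hold at Wait.

No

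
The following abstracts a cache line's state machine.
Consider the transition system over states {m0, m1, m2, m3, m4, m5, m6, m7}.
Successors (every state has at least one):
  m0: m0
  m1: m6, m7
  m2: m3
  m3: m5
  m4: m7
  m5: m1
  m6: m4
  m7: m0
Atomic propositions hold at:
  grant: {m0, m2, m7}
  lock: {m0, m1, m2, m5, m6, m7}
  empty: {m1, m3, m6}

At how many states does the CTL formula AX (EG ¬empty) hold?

Sat(¬empty) = {m0, m2, m4, m5, m7}
EG ¬empty: greatest fixpoint, start Z0 = {m0, m2, m4, m5, m7}, keep only states in Sat with some successor in Z. Z1 = {m0, m4, m7}; fixed.
Sat(EG ¬empty) = {m0, m4, m7}
Sat(AX (EG ¬empty)) = {s : every successor in {m0, m4, m7}} = {m0, m4, m6, m7}
|Sat(AX (EG ¬empty))| = |{m0, m4, m6, m7}| = 4.

4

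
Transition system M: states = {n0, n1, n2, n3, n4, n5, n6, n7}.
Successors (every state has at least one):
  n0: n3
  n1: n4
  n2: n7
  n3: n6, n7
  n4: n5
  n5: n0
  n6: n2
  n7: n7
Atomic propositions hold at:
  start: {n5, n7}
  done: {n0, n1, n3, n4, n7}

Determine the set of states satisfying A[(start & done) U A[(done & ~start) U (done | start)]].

{n0, n1, n3, n4, n5, n7}

Sat(start & done) = {n7}
Sat(~start) = {n0, n1, n2, n3, n4, n6}
Sat(done & ~start) = {n0, n1, n3, n4}
Sat(done | start) = {n0, n1, n3, n4, n5, n7}
A[(done & ~start) U (done | start)]: least fixpoint, start Z0 = Sat((done | start)) = {n0, n1, n3, n4, n5, n7}, add states in Sat(done & ~start) with every successor in Z. Already a fixed point.
Sat(A[(done & ~start) U (done | start)]) = {n0, n1, n3, n4, n5, n7}
A[(start & done) U A[(done & ~start) U (done | start)]]: least fixpoint, start Z0 = Sat(A[(done & ~start) U (done | start)]) = {n0, n1, n3, n4, n5, n7}, add states in Sat(start & done) with every successor in Z. Already a fixed point.
Sat(A[(start & done) U A[(done & ~start) U (done | start)]]) = {n0, n1, n3, n4, n5, n7}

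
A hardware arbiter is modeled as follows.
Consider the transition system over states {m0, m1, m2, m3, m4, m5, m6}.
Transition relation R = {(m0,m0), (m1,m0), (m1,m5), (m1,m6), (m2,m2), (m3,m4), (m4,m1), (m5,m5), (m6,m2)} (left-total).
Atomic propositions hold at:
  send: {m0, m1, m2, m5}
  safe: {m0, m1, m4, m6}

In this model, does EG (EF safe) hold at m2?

EF safe: least fixpoint, start Z0 = {m0, m1, m4, m6}, add states with some successor in Z. Z1 = {m0, m1, m3, m4, m6}; fixed.
Sat(EF safe) = {m0, m1, m3, m4, m6}
EG (EF safe): greatest fixpoint, start Z0 = {m0, m1, m3, m4, m6}, keep only states in Sat with some successor in Z. Z1 = {m0, m1, m3, m4}; fixed.
Sat(EG (EF safe)) = {m0, m1, m3, m4}
m2 ∉ Sat(EG (EF safe)) = {m0, m1, m3, m4}, so the formula does not hold at m2.

No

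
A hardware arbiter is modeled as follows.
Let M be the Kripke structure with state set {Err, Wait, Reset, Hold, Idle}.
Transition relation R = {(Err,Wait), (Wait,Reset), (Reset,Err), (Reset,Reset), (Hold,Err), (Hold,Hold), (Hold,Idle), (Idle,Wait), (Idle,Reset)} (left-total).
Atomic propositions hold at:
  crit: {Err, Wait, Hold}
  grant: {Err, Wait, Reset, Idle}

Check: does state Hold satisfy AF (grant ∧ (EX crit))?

Sat(EX crit) = {s : some successor in {Err, Wait, Hold}} = {Err, Reset, Hold, Idle}
Sat(grant ∧ (EX crit)) = {Err, Reset, Idle}
AF (grant ∧ (EX crit)): least fixpoint, start Z0 = {Err, Reset, Idle}, add states with every successor in Z. Z1 = {Err, Wait, Reset, Idle}; fixed.
Sat(AF (grant ∧ (EX crit))) = {Err, Wait, Reset, Idle}
Hold ∉ Sat(AF (grant ∧ (EX crit))) = {Err, Wait, Reset, Idle}, so the formula does not hold at Hold.

No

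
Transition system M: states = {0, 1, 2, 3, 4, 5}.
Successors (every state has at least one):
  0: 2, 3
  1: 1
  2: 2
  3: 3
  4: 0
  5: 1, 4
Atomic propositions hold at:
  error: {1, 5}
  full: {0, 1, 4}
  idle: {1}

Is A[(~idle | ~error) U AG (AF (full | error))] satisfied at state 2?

Sat(~idle) = {0, 2, 3, 4, 5}
Sat(~error) = {0, 2, 3, 4}
Sat(~idle | ~error) = {0, 2, 3, 4, 5}
Sat(full | error) = {0, 1, 4, 5}
AF (full | error): least fixpoint, start Z0 = {0, 1, 4, 5}, add states with every successor in Z. Already a fixed point.
Sat(AF (full | error)) = {0, 1, 4, 5}
AG (AF (full | error)): greatest fixpoint, start Z0 = {0, 1, 4, 5}, keep only states in Sat with every successor in Z. Z1 = {1, 4, 5}; Z2 = {1, 5}; Z3 = {1}; fixed.
Sat(AG (AF (full | error))) = {1}
A[(~idle | ~error) U AG (AF (full | error))]: least fixpoint, start Z0 = Sat(AG (AF (full | error))) = {1}, add states in Sat(~idle | ~error) with every successor in Z. Already a fixed point.
Sat(A[(~idle | ~error) U AG (AF (full | error))]) = {1}
2 ∉ Sat(A[(~idle | ~error) U AG (AF (full | error))]) = {1}, so the formula does not hold at 2.

No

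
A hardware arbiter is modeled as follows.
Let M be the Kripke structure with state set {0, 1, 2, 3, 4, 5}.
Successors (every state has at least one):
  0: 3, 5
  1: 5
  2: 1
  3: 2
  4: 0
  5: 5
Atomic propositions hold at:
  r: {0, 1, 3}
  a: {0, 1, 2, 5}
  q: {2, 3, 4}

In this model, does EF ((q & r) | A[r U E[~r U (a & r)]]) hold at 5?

No

Sat(q & r) = {3}
Sat(~r) = {2, 4, 5}
Sat(a & r) = {0, 1}
E[~r U (a & r)]: least fixpoint, start Z0 = Sat((a & r)) = {0, 1}, add states in Sat(~r) with some successor in Z. Z1 = {0, 1, 2, 4}; fixed.
Sat(E[~r U (a & r)]) = {0, 1, 2, 4}
A[r U E[~r U (a & r)]]: least fixpoint, start Z0 = Sat(E[~r U (a & r)]) = {0, 1, 2, 4}, add states in Sat(r) with every successor in Z. Z1 = {0, 1, 2, 3, 4}; fixed.
Sat(A[r U E[~r U (a & r)]]) = {0, 1, 2, 3, 4}
Sat((q & r) | A[r U E[~r U (a & r)]]) = {0, 1, 2, 3, 4}
EF ((q & r) | A[r U E[~r U (a & r)]]): least fixpoint, start Z0 = {0, 1, 2, 3, 4}, add states with some successor in Z. Already a fixed point.
Sat(EF ((q & r) | A[r U E[~r U (a & r)]])) = {0, 1, 2, 3, 4}
5 ∉ Sat(EF ((q & r) | A[r U E[~r U (a & r)]])) = {0, 1, 2, 3, 4}, so the formula does not hold at 5.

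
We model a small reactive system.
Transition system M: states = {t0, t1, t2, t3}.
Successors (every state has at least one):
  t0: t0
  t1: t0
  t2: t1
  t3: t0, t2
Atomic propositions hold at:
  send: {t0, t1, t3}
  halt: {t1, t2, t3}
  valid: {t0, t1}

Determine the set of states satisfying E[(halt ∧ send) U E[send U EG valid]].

{t0, t1, t3}

Sat(halt ∧ send) = {t1, t3}
EG valid: greatest fixpoint, start Z0 = {t0, t1}, keep only states in Sat with some successor in Z. Already a fixed point.
Sat(EG valid) = {t0, t1}
E[send U EG valid]: least fixpoint, start Z0 = Sat(EG valid) = {t0, t1}, add states in Sat(send) with some successor in Z. Z1 = {t0, t1, t3}; fixed.
Sat(E[send U EG valid]) = {t0, t1, t3}
E[(halt ∧ send) U E[send U EG valid]]: least fixpoint, start Z0 = Sat(E[send U EG valid]) = {t0, t1, t3}, add states in Sat(halt ∧ send) with some successor in Z. Already a fixed point.
Sat(E[(halt ∧ send) U E[send U EG valid]]) = {t0, t1, t3}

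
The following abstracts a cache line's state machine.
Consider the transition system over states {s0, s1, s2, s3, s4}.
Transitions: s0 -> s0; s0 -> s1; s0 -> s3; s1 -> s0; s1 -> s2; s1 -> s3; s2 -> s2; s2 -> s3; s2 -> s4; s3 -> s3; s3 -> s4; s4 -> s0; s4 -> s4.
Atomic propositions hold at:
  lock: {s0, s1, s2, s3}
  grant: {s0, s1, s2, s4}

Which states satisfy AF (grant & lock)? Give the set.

{s0, s1, s2}

Sat(grant & lock) = {s0, s1, s2}
AF (grant & lock): least fixpoint, start Z0 = {s0, s1, s2}, add states with every successor in Z. Already a fixed point.
Sat(AF (grant & lock)) = {s0, s1, s2}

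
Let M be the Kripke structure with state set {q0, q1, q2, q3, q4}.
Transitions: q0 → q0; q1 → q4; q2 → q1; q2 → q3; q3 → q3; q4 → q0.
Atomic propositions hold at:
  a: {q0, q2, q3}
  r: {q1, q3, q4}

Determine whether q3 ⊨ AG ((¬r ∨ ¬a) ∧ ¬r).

No

Sat(¬r) = {q0, q2}
Sat(¬a) = {q1, q4}
Sat(¬r ∨ ¬a) = {q0, q1, q2, q4}
Sat((¬r ∨ ¬a) ∧ ¬r) = {q0, q2}
AG ((¬r ∨ ¬a) ∧ ¬r): greatest fixpoint, start Z0 = {q0, q2}, keep only states in Sat with every successor in Z. Z1 = {q0}; fixed.
Sat(AG ((¬r ∨ ¬a) ∧ ¬r)) = {q0}
q3 ∉ Sat(AG ((¬r ∨ ¬a) ∧ ¬r)) = {q0}, so the formula does not hold at q3.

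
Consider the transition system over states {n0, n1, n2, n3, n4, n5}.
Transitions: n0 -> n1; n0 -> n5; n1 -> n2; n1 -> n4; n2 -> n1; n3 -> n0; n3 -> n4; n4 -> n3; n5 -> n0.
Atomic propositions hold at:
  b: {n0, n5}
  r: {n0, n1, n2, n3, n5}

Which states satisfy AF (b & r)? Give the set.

{n0, n5}

Sat(b & r) = {n0, n5}
AF (b & r): least fixpoint, start Z0 = {n0, n5}, add states with every successor in Z. Already a fixed point.
Sat(AF (b & r)) = {n0, n5}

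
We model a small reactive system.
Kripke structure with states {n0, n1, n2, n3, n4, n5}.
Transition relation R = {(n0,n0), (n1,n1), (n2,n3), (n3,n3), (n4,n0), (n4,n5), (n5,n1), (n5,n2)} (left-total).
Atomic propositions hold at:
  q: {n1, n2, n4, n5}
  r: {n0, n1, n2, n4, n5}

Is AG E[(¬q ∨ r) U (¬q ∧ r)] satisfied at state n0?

Yes

Sat(¬q) = {n0, n3}
Sat(¬q ∨ r) = {n0, n1, n2, n3, n4, n5}
Sat(¬q ∧ r) = {n0}
E[(¬q ∨ r) U (¬q ∧ r)]: least fixpoint, start Z0 = Sat((¬q ∧ r)) = {n0}, add states in Sat(¬q ∨ r) with some successor in Z. Z1 = {n0, n4}; fixed.
Sat(E[(¬q ∨ r) U (¬q ∧ r)]) = {n0, n4}
AG E[(¬q ∨ r) U (¬q ∧ r)]: greatest fixpoint, start Z0 = {n0, n4}, keep only states in Sat with every successor in Z. Z1 = {n0}; fixed.
Sat(AG E[(¬q ∨ r) U (¬q ∧ r)]) = {n0}
n0 ∈ Sat(AG E[(¬q ∨ r) U (¬q ∧ r)]) = {n0}, so the formula holds at n0.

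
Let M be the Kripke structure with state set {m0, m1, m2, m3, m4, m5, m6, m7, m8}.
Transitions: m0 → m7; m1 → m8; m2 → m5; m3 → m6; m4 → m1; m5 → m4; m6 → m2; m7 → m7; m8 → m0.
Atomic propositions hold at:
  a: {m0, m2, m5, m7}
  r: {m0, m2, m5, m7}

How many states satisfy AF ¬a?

Sat(¬a) = {m1, m3, m4, m6, m8}
AF ¬a: least fixpoint, start Z0 = {m1, m3, m4, m6, m8}, add states with every successor in Z. Z1 = {m1, m3, m4, m5, m6, m8}; Z2 = {m1, m2, m3, m4, m5, m6, m8}; fixed.
Sat(AF ¬a) = {m1, m2, m3, m4, m5, m6, m8}
|Sat(AF ¬a)| = |{m1, m2, m3, m4, m5, m6, m8}| = 7.

7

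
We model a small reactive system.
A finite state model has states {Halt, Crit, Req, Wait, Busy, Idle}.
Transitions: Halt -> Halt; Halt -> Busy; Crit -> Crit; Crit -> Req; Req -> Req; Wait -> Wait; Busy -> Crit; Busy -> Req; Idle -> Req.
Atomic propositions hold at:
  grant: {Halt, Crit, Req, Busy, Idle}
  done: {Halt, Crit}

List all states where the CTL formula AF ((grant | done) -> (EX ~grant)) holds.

Sat(grant | done) = {Halt, Crit, Req, Busy, Idle}
Sat(~grant) = {Wait}
Sat(EX ~grant) = {s : some successor in {Wait}} = {Wait}
Sat((grant | done) -> (EX ~grant)) = {Wait}
AF ((grant | done) -> (EX ~grant)): least fixpoint, start Z0 = {Wait}, add states with every successor in Z. Already a fixed point.
Sat(AF ((grant | done) -> (EX ~grant))) = {Wait}

{Wait}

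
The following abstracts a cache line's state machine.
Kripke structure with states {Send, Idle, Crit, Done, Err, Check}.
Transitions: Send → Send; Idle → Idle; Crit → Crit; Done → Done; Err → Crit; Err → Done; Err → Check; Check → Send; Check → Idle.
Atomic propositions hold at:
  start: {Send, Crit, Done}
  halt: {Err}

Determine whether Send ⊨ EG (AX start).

Sat(AX start) = {s : every successor in {Send, Crit, Done}} = {Send, Crit, Done}
EG (AX start): greatest fixpoint, start Z0 = {Send, Crit, Done}, keep only states in Sat with some successor in Z. Already a fixed point.
Sat(EG (AX start)) = {Send, Crit, Done}
Send ∈ Sat(EG (AX start)) = {Send, Crit, Done}, so the formula holds at Send.

Yes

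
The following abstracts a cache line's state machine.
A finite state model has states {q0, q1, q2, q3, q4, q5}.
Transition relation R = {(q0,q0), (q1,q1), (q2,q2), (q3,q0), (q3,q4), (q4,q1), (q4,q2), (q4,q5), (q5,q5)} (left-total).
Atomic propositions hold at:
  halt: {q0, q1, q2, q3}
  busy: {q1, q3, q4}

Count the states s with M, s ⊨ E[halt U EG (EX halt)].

Sat(EX halt) = {s : some successor in {q0, q1, q2, q3}} = {q0, q1, q2, q3, q4}
EG (EX halt): greatest fixpoint, start Z0 = {q0, q1, q2, q3, q4}, keep only states in Sat with some successor in Z. Already a fixed point.
Sat(EG (EX halt)) = {q0, q1, q2, q3, q4}
E[halt U EG (EX halt)]: least fixpoint, start Z0 = Sat(EG (EX halt)) = {q0, q1, q2, q3, q4}, add states in Sat(halt) with some successor in Z. Already a fixed point.
Sat(E[halt U EG (EX halt)]) = {q0, q1, q2, q3, q4}
|Sat(E[halt U EG (EX halt)])| = |{q0, q1, q2, q3, q4}| = 5.

5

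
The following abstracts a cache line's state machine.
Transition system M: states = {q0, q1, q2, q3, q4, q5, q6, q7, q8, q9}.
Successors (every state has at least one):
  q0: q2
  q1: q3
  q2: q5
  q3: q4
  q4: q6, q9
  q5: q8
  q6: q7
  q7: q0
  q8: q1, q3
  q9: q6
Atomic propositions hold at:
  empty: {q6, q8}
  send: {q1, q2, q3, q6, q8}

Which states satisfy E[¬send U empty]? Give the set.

Sat(¬send) = {q0, q4, q5, q7, q9}
E[¬send U empty]: least fixpoint, start Z0 = Sat(empty) = {q6, q8}, add states in Sat(¬send) with some successor in Z. Z1 = {q4, q5, q6, q8, q9}; fixed.
Sat(E[¬send U empty]) = {q4, q5, q6, q8, q9}

{q4, q5, q6, q8, q9}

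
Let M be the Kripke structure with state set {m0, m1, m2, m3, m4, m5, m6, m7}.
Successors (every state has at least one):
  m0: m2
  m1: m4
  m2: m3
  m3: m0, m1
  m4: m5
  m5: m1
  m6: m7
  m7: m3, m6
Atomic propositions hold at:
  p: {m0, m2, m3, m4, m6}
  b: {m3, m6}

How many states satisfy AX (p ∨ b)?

Sat(p ∨ b) = {m0, m2, m3, m4, m6}
Sat(AX (p ∨ b)) = {s : every successor in {m0, m2, m3, m4, m6}} = {m0, m1, m2, m7}
|Sat(AX (p ∨ b))| = |{m0, m1, m2, m7}| = 4.

4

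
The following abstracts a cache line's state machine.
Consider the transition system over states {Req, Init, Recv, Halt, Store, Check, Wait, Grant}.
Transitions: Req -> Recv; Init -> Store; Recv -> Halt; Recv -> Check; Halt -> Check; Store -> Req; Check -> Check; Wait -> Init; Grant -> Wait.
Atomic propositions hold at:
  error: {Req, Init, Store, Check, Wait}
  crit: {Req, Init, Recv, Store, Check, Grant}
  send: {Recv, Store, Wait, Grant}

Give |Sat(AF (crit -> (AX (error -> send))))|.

6

Sat(error -> send) = {Recv, Halt, Store, Wait, Grant}
Sat(AX (error -> send)) = {s : every successor in {Recv, Halt, Store, Wait, Grant}} = {Req, Init, Grant}
Sat(crit -> (AX (error -> send))) = {Req, Init, Halt, Wait, Grant}
AF (crit -> (AX (error -> send))): least fixpoint, start Z0 = {Req, Init, Halt, Wait, Grant}, add states with every successor in Z. Z1 = {Req, Init, Halt, Store, Wait, Grant}; fixed.
Sat(AF (crit -> (AX (error -> send)))) = {Req, Init, Halt, Store, Wait, Grant}
|Sat(AF (crit -> (AX (error -> send))))| = |{Req, Init, Halt, Store, Wait, Grant}| = 6.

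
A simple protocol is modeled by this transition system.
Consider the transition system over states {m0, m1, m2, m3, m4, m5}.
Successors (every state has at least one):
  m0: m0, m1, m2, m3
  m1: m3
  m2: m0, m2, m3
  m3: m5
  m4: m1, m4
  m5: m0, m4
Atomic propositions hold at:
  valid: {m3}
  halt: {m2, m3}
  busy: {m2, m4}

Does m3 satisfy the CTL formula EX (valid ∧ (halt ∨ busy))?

No

Sat(halt ∨ busy) = {m2, m3, m4}
Sat(valid ∧ (halt ∨ busy)) = {m3}
Sat(EX (valid ∧ (halt ∨ busy))) = {s : some successor in {m3}} = {m0, m1, m2}
m3 ∉ Sat(EX (valid ∧ (halt ∨ busy))) = {m0, m1, m2}, so the formula does not hold at m3.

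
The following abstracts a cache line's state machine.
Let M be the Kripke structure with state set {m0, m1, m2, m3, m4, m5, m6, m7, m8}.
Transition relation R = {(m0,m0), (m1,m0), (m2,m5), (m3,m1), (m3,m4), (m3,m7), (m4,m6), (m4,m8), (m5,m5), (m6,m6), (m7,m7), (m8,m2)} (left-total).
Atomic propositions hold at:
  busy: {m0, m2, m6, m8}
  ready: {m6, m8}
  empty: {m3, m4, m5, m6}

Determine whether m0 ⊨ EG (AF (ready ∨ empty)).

No

Sat(ready ∨ empty) = {m3, m4, m5, m6, m8}
AF (ready ∨ empty): least fixpoint, start Z0 = {m3, m4, m5, m6, m8}, add states with every successor in Z. Z1 = {m2, m3, m4, m5, m6, m8}; fixed.
Sat(AF (ready ∨ empty)) = {m2, m3, m4, m5, m6, m8}
EG (AF (ready ∨ empty)): greatest fixpoint, start Z0 = {m2, m3, m4, m5, m6, m8}, keep only states in Sat with some successor in Z. Already a fixed point.
Sat(EG (AF (ready ∨ empty))) = {m2, m3, m4, m5, m6, m8}
m0 ∉ Sat(EG (AF (ready ∨ empty))) = {m2, m3, m4, m5, m6, m8}, so the formula does not hold at m0.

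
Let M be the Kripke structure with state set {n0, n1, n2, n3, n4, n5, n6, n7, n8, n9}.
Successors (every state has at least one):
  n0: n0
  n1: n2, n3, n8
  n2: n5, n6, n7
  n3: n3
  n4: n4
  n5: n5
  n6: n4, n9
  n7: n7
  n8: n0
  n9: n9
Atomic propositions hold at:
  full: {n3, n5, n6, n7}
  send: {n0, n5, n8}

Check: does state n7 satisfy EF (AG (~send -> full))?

Sat(~send) = {n1, n2, n3, n4, n6, n7, n9}
Sat(~send -> full) = {n0, n3, n5, n6, n7, n8}
AG (~send -> full): greatest fixpoint, start Z0 = {n0, n3, n5, n6, n7, n8}, keep only states in Sat with every successor in Z. Z1 = {n0, n3, n5, n7, n8}; fixed.
Sat(AG (~send -> full)) = {n0, n3, n5, n7, n8}
EF (AG (~send -> full)): least fixpoint, start Z0 = {n0, n3, n5, n7, n8}, add states with some successor in Z. Z1 = {n0, n1, n2, n3, n5, n7, n8}; fixed.
Sat(EF (AG (~send -> full))) = {n0, n1, n2, n3, n5, n7, n8}
n7 ∈ Sat(EF (AG (~send -> full))) = {n0, n1, n2, n3, n5, n7, n8}, so the formula holds at n7.

Yes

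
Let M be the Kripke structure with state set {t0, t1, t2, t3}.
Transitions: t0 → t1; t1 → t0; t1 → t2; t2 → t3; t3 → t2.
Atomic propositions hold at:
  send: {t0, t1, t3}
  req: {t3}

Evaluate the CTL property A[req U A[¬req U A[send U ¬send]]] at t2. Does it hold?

Yes

Sat(¬req) = {t0, t1, t2}
Sat(¬send) = {t2}
A[send U ¬send]: least fixpoint, start Z0 = Sat(¬send) = {t2}, add states in Sat(send) with every successor in Z. Z1 = {t2, t3}; fixed.
Sat(A[send U ¬send]) = {t2, t3}
A[¬req U A[send U ¬send]]: least fixpoint, start Z0 = Sat(A[send U ¬send]) = {t2, t3}, add states in Sat(¬req) with every successor in Z. Already a fixed point.
Sat(A[¬req U A[send U ¬send]]) = {t2, t3}
A[req U A[¬req U A[send U ¬send]]]: least fixpoint, start Z0 = Sat(A[¬req U A[send U ¬send]]) = {t2, t3}, add states in Sat(req) with every successor in Z. Already a fixed point.
Sat(A[req U A[¬req U A[send U ¬send]]]) = {t2, t3}
t2 ∈ Sat(A[req U A[¬req U A[send U ¬send]]]) = {t2, t3}, so the formula holds at t2.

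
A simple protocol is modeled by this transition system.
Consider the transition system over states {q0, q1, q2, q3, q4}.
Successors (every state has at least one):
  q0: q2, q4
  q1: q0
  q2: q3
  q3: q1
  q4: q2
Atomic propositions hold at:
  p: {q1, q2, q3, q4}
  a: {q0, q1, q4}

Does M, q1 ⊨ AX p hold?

No

Sat(AX p) = {s : every successor in {q1, q2, q3, q4}} = {q0, q2, q3, q4}
q1 ∉ Sat(AX p) = {q0, q2, q3, q4}, so the formula does not hold at q1.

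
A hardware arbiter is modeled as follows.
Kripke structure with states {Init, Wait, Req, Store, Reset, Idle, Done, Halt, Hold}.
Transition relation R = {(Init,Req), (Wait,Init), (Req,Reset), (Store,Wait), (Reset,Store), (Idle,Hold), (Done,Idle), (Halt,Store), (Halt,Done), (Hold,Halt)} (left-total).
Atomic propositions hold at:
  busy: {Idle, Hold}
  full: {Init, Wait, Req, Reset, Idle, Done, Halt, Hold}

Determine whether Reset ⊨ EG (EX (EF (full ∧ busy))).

Sat(full ∧ busy) = {Idle, Hold}
EF (full ∧ busy): least fixpoint, start Z0 = {Idle, Hold}, add states with some successor in Z. Z1 = {Idle, Done, Hold}; Z2 = {Idle, Done, Halt, Hold}; fixed.
Sat(EF (full ∧ busy)) = {Idle, Done, Halt, Hold}
Sat(EX (EF (full ∧ busy))) = {s : some successor in {Idle, Done, Halt, Hold}} = {Idle, Done, Halt, Hold}
EG (EX (EF (full ∧ busy))): greatest fixpoint, start Z0 = {Idle, Done, Halt, Hold}, keep only states in Sat with some successor in Z. Already a fixed point.
Sat(EG (EX (EF (full ∧ busy)))) = {Idle, Done, Halt, Hold}
Reset ∉ Sat(EG (EX (EF (full ∧ busy)))) = {Idle, Done, Halt, Hold}, so the formula does not hold at Reset.

No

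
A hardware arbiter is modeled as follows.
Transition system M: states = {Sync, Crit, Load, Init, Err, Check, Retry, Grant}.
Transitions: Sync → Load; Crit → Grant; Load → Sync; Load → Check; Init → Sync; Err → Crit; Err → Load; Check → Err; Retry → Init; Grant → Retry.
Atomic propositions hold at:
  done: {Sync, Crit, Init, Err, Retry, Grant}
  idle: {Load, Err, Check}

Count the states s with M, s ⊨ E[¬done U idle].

3

Sat(¬done) = {Load, Check}
E[¬done U idle]: least fixpoint, start Z0 = Sat(idle) = {Load, Err, Check}, add states in Sat(¬done) with some successor in Z. Already a fixed point.
Sat(E[¬done U idle]) = {Load, Err, Check}
|Sat(E[¬done U idle])| = |{Load, Err, Check}| = 3.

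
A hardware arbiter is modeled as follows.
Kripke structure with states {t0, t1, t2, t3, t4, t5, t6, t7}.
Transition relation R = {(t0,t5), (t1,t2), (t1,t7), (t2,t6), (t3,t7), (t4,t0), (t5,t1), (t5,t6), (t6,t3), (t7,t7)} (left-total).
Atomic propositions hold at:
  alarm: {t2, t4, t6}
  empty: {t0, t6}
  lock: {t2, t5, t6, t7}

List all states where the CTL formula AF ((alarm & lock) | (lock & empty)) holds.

{t2, t6}

Sat(alarm & lock) = {t2, t6}
Sat(lock & empty) = {t6}
Sat((alarm & lock) | (lock & empty)) = {t2, t6}
AF ((alarm & lock) | (lock & empty)): least fixpoint, start Z0 = {t2, t6}, add states with every successor in Z. Already a fixed point.
Sat(AF ((alarm & lock) | (lock & empty))) = {t2, t6}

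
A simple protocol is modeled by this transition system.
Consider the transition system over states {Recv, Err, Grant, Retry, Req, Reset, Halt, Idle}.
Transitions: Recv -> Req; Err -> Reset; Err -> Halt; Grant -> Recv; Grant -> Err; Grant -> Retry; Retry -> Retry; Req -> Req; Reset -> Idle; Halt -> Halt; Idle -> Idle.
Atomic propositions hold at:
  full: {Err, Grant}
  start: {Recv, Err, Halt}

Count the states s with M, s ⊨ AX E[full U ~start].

Sat(~start) = {Grant, Retry, Req, Reset, Idle}
E[full U ~start]: least fixpoint, start Z0 = Sat(~start) = {Grant, Retry, Req, Reset, Idle}, add states in Sat(full) with some successor in Z. Z1 = {Err, Grant, Retry, Req, Reset, Idle}; fixed.
Sat(E[full U ~start]) = {Err, Grant, Retry, Req, Reset, Idle}
Sat(AX E[full U ~start]) = {s : every successor in {Err, Grant, Retry, Req, Reset, Idle}} = {Recv, Retry, Req, Reset, Idle}
|Sat(AX E[full U ~start])| = |{Recv, Retry, Req, Reset, Idle}| = 5.

5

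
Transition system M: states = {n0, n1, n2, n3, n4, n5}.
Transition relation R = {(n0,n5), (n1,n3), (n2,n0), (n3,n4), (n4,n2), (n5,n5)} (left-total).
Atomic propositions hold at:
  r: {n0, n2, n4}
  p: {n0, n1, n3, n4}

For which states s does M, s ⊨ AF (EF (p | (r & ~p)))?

Sat(~p) = {n2, n5}
Sat(r & ~p) = {n2}
Sat(p | (r & ~p)) = {n0, n1, n2, n3, n4}
EF (p | (r & ~p)): least fixpoint, start Z0 = {n0, n1, n2, n3, n4}, add states with some successor in Z. Already a fixed point.
Sat(EF (p | (r & ~p))) = {n0, n1, n2, n3, n4}
AF (EF (p | (r & ~p))): least fixpoint, start Z0 = {n0, n1, n2, n3, n4}, add states with every successor in Z. Already a fixed point.
Sat(AF (EF (p | (r & ~p)))) = {n0, n1, n2, n3, n4}

{n0, n1, n2, n3, n4}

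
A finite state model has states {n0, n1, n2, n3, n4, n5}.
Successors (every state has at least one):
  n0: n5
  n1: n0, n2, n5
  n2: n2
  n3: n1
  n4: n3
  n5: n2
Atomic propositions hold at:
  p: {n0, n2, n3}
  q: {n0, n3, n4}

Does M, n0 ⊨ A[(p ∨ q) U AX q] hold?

Sat(p ∨ q) = {n0, n2, n3, n4}
Sat(AX q) = {s : every successor in {n0, n3, n4}} = {n4}
A[(p ∨ q) U AX q]: least fixpoint, start Z0 = Sat(AX q) = {n4}, add states in Sat(p ∨ q) with every successor in Z. Already a fixed point.
Sat(A[(p ∨ q) U AX q]) = {n4}
n0 ∉ Sat(A[(p ∨ q) U AX q]) = {n4}, so the formula does not hold at n0.

No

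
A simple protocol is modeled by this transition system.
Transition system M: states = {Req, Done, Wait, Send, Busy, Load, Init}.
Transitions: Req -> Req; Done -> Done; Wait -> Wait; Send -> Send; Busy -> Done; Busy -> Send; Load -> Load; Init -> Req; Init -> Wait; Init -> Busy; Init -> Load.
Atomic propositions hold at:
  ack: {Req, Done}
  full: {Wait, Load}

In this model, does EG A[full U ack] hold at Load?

A[full U ack]: least fixpoint, start Z0 = Sat(ack) = {Req, Done}, add states in Sat(full) with every successor in Z. Already a fixed point.
Sat(A[full U ack]) = {Req, Done}
EG A[full U ack]: greatest fixpoint, start Z0 = {Req, Done}, keep only states in Sat with some successor in Z. Already a fixed point.
Sat(EG A[full U ack]) = {Req, Done}
Load ∉ Sat(EG A[full U ack]) = {Req, Done}, so the formula does not hold at Load.

No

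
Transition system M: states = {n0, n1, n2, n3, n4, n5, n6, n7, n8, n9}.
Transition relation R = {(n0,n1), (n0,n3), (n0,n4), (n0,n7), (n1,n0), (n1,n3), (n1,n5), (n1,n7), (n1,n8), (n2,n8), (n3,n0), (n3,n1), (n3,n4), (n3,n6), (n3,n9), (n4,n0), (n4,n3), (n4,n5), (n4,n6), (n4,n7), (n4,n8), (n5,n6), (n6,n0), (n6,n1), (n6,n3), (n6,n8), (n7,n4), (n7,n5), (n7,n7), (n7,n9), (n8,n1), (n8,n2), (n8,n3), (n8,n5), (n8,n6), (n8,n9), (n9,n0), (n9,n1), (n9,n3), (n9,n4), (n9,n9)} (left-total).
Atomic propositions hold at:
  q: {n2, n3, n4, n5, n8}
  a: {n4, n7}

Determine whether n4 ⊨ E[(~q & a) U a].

Yes

Sat(~q) = {n0, n1, n6, n7, n9}
Sat(~q & a) = {n7}
E[(~q & a) U a]: least fixpoint, start Z0 = Sat(a) = {n4, n7}, add states in Sat(~q & a) with some successor in Z. Already a fixed point.
Sat(E[(~q & a) U a]) = {n4, n7}
n4 ∈ Sat(E[(~q & a) U a]) = {n4, n7}, so the formula holds at n4.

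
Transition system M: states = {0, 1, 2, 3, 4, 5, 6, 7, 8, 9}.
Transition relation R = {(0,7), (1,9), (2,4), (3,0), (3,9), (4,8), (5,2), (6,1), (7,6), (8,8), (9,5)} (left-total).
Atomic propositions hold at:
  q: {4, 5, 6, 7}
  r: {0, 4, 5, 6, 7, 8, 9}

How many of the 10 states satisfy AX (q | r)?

Sat(q | r) = {0, 4, 5, 6, 7, 8, 9}
Sat(AX (q | r)) = {s : every successor in {0, 4, 5, 6, 7, 8, 9}} = {0, 1, 2, 3, 4, 7, 8, 9}
|Sat(AX (q | r))| = |{0, 1, 2, 3, 4, 7, 8, 9}| = 8.

8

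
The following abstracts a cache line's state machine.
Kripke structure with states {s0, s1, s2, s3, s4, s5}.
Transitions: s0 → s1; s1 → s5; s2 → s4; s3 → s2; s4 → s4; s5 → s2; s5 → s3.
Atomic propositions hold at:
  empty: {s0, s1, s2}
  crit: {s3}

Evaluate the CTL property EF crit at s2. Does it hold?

EF crit: least fixpoint, start Z0 = {s3}, add states with some successor in Z. Z1 = {s3, s5}; Z2 = {s1, s3, s5}; Z3 = {s0, s1, s3, s5}; fixed.
Sat(EF crit) = {s0, s1, s3, s5}
s2 ∉ Sat(EF crit) = {s0, s1, s3, s5}, so the formula does not hold at s2.

No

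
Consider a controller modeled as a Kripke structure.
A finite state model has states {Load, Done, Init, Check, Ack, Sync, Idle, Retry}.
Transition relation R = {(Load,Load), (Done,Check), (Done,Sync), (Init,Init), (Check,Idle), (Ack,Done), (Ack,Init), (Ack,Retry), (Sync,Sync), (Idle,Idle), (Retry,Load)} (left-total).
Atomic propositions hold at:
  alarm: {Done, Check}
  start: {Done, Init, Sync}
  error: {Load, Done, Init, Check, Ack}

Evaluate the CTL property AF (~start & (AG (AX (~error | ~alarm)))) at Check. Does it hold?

Sat(~start) = {Load, Check, Ack, Idle, Retry}
Sat(~error) = {Sync, Idle, Retry}
Sat(~alarm) = {Load, Init, Ack, Sync, Idle, Retry}
Sat(~error | ~alarm) = {Load, Init, Ack, Sync, Idle, Retry}
Sat(AX (~error | ~alarm)) = {s : every successor in {Load, Init, Ack, Sync, Idle, Retry}} = {Load, Init, Check, Sync, Idle, Retry}
AG (AX (~error | ~alarm)): greatest fixpoint, start Z0 = {Load, Init, Check, Sync, Idle, Retry}, keep only states in Sat with every successor in Z. Already a fixed point.
Sat(AG (AX (~error | ~alarm))) = {Load, Init, Check, Sync, Idle, Retry}
Sat(~start & (AG (AX (~error | ~alarm)))) = {Load, Check, Idle, Retry}
AF (~start & (AG (AX (~error | ~alarm)))): least fixpoint, start Z0 = {Load, Check, Idle, Retry}, add states with every successor in Z. Already a fixed point.
Sat(AF (~start & (AG (AX (~error | ~alarm))))) = {Load, Check, Idle, Retry}
Check ∈ Sat(AF (~start & (AG (AX (~error | ~alarm))))) = {Load, Check, Idle, Retry}, so the formula holds at Check.

Yes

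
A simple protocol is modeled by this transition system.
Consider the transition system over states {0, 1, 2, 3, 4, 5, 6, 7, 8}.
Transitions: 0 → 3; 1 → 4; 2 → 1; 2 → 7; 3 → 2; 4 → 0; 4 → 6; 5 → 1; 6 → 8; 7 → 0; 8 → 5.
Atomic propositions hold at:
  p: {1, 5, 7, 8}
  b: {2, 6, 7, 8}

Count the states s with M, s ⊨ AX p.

Sat(AX p) = {s : every successor in {1, 5, 7, 8}} = {2, 5, 6, 8}
|Sat(AX p)| = |{2, 5, 6, 8}| = 4.

4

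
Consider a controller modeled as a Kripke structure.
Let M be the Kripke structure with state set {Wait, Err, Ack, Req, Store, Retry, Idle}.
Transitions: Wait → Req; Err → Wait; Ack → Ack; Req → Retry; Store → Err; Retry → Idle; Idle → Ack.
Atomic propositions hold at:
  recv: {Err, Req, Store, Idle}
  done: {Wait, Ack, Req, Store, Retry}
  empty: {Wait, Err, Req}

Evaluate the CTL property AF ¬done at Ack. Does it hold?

Sat(¬done) = {Err, Idle}
AF ¬done: least fixpoint, start Z0 = {Err, Idle}, add states with every successor in Z. Z1 = {Err, Store, Retry, Idle}; Z2 = {Err, Req, Store, Retry, Idle}; Z3 = {Wait, Err, Req, Store, Retry, Idle}; fixed.
Sat(AF ¬done) = {Wait, Err, Req, Store, Retry, Idle}
Ack ∉ Sat(AF ¬done) = {Wait, Err, Req, Store, Retry, Idle}, so the formula does not hold at Ack.

No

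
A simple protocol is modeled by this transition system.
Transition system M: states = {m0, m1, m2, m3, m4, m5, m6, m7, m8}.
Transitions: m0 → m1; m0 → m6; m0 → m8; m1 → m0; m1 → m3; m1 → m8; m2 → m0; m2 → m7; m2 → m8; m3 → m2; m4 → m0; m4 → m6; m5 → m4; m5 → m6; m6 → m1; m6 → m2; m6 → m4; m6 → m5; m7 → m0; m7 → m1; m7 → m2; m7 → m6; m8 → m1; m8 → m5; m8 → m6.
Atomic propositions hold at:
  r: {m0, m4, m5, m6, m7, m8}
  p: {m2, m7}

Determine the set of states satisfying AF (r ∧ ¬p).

{m0, m4, m5, m6, m8}

Sat(¬p) = {m0, m1, m3, m4, m5, m6, m8}
Sat(r ∧ ¬p) = {m0, m4, m5, m6, m8}
AF (r ∧ ¬p): least fixpoint, start Z0 = {m0, m4, m5, m6, m8}, add states with every successor in Z. Already a fixed point.
Sat(AF (r ∧ ¬p)) = {m0, m4, m5, m6, m8}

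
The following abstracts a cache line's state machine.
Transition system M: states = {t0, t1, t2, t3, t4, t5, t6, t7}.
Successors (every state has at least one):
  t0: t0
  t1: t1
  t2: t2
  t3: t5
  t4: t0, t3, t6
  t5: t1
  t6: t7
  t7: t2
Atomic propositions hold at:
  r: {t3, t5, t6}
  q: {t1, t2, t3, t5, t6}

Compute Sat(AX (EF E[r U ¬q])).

Sat(¬q) = {t0, t4, t7}
E[r U ¬q]: least fixpoint, start Z0 = Sat(¬q) = {t0, t4, t7}, add states in Sat(r) with some successor in Z. Z1 = {t0, t4, t6, t7}; fixed.
Sat(E[r U ¬q]) = {t0, t4, t6, t7}
EF E[r U ¬q]: least fixpoint, start Z0 = {t0, t4, t6, t7}, add states with some successor in Z. Already a fixed point.
Sat(EF E[r U ¬q]) = {t0, t4, t6, t7}
Sat(AX (EF E[r U ¬q])) = {s : every successor in {t0, t4, t6, t7}} = {t0, t6}

{t0, t6}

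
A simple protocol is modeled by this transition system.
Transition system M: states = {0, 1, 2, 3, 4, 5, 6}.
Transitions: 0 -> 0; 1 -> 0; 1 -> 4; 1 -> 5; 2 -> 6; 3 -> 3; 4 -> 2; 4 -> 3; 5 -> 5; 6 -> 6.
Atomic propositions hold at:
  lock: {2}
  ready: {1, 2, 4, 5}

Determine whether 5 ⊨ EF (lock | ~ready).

No

Sat(~ready) = {0, 3, 6}
Sat(lock | ~ready) = {0, 2, 3, 6}
EF (lock | ~ready): least fixpoint, start Z0 = {0, 2, 3, 6}, add states with some successor in Z. Z1 = {0, 1, 2, 3, 4, 6}; fixed.
Sat(EF (lock | ~ready)) = {0, 1, 2, 3, 4, 6}
5 ∉ Sat(EF (lock | ~ready)) = {0, 1, 2, 3, 4, 6}, so the formula does not hold at 5.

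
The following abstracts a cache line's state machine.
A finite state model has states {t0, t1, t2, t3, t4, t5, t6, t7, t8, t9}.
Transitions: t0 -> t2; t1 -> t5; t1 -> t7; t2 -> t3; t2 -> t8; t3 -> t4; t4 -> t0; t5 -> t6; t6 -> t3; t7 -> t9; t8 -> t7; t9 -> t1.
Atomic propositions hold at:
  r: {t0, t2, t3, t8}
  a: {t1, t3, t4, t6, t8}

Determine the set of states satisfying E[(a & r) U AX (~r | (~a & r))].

Sat(a & r) = {t3, t8}
Sat(~r) = {t1, t4, t5, t6, t7, t9}
Sat(~a) = {t0, t2, t5, t7, t9}
Sat(~a & r) = {t0, t2}
Sat(~r | (~a & r)) = {t0, t1, t2, t4, t5, t6, t7, t9}
Sat(AX (~r | (~a & r))) = {s : every successor in {t0, t1, t2, t4, t5, t6, t7, t9}} = {t0, t1, t3, t4, t5, t7, t8, t9}
E[(a & r) U AX (~r | (~a & r))]: least fixpoint, start Z0 = Sat(AX (~r | (~a & r))) = {t0, t1, t3, t4, t5, t7, t8, t9}, add states in Sat(a & r) with some successor in Z. Already a fixed point.
Sat(E[(a & r) U AX (~r | (~a & r))]) = {t0, t1, t3, t4, t5, t7, t8, t9}

{t0, t1, t3, t4, t5, t7, t8, t9}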